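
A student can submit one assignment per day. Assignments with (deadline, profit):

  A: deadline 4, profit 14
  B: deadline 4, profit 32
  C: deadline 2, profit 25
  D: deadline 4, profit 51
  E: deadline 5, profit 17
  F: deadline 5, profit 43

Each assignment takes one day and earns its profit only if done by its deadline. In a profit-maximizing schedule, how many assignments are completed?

5

By profit: D(d4,51), F(d5,43), B(d4,32), C(d2,25), E(d5,17), A(d4,14)
D→slot 4; F→slot 5; B→slot 3; C→slot 2; E→slot 1; A skipped.
5 of 6 scheduled.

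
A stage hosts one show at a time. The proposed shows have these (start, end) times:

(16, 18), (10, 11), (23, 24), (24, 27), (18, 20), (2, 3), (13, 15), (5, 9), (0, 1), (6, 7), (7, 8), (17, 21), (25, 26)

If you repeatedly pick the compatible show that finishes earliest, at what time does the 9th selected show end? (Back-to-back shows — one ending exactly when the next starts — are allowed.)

Order by finish time; keep every interval that doesn't clash with the previous kept one.
By end time: (0,1), (2,3), (6,7), (7,8), (5,9), (10,11), (13,15), (16,18), (18,20), (17,21), (23,24), (25,26), (24,27).
Pick (0,1); next start ≥ 1 → (2,3); next start ≥ 3 → (6,7); next start ≥ 7 → (7,8); next start ≥ 8 → (10,11); next start ≥ 11 → (13,15); next start ≥ 15 → (16,18); next start ≥ 18 → (18,20); next start ≥ 20 → (23,24); next start ≥ 24 → (25,26).
Selected: (0,1) (2,3) (6,7) (7,8) (10,11) (13,15) (16,18) (18,20) (23,24) (25,26)

24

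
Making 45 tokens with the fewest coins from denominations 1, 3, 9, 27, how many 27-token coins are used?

Use the largest denomination that fits, subtract, and repeat.
45 = 1×27 + 2×9
Count of 27: 1

1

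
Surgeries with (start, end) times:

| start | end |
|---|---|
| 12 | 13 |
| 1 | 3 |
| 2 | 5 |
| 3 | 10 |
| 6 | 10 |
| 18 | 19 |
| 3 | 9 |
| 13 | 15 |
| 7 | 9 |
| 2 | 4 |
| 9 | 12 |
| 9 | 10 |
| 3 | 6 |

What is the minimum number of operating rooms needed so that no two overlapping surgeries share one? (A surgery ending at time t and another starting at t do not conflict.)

Events (time:±→running): 1:+→1 2:+→2 2:+→3 3:-→2 3:+→3 3:+→4 3:+→5 … peak 5.

5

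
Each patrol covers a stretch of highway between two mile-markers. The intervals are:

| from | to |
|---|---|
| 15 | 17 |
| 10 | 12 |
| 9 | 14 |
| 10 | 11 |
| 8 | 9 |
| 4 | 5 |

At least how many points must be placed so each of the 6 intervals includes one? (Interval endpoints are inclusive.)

4

Sort by right endpoint; whenever an interval is uncovered, place a point at its right end.
By right end: [4,5]  [8,9]  [10,11]  [10,12]  [9,14]  [15,17]
[4,5] uncovered → point at 5; [8,9] uncovered → point at 9; [10,11] uncovered → point at 11; [15,17] uncovered → point at 17.
Points: 5, 9, 11, 17 (4 total).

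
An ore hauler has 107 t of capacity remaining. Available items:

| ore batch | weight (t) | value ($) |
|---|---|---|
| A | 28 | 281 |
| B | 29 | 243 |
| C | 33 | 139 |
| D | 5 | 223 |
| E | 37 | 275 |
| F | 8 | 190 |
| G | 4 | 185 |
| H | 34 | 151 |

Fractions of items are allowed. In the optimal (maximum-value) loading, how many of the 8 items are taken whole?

Sort by value per unit weight and fill in that order.
Ratios (sorted): G 46.25, D 44.60, F 23.75, A 10.04, B 8.38, E 7.43, H 4.44, C 4.21
take G (4 @ 185); take D (5 @ 223); take F (8 @ 190); take A (28 @ 281); take B (29 @ 243); take 33/37 of E → 245.27. Capacity used 107/107.
5 item(s) taken whole; one partial (take 33/37 of E).

5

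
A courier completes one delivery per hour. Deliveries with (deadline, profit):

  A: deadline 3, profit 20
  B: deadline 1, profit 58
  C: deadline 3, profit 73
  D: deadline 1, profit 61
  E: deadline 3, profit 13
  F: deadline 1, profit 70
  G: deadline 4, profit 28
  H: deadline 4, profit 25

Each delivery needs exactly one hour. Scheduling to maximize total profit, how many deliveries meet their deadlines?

Take jobs in profit order; each goes to the latest open slot no later than its deadline.
By profit: C(d3,73), F(d1,70), D(d1,61), B(d1,58), G(d4,28), H(d4,25), A(d3,20), E(d3,13)
C→slot 3; F→slot 1; D skipped; B skipped; G→slot 4; H→slot 2; A skipped; E skipped.
4 of 8 scheduled.

4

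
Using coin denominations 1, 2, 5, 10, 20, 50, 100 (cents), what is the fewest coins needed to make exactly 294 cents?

7

294 = 2×100 + 1×50 + 2×20 + 2×2
Total coins = 2 + 1 + 2 + 2 = 7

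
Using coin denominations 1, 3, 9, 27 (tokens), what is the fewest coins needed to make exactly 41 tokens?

5

Greedy: take as many of the largest coin as possible, then repeat with the remainder.
41 − 1×27→14 − 1×9→5 − 1×3→2 − 2×1→0
Total coins = 1 + 1 + 1 + 2 = 5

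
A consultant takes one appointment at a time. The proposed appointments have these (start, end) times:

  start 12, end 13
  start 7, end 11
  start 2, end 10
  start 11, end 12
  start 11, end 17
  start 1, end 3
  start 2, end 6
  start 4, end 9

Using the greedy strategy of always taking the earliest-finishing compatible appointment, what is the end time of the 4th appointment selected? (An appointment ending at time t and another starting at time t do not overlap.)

By end time: (1,3), (2,6), (4,9), (2,10), (7,11), (11,12), (12,13), (11,17).
Pick (1,3); next start ≥ 3 → (4,9); next start ≥ 9 → (11,12); next start ≥ 12 → (12,13).
Selected: (1,3) (4,9) (11,12) (12,13)

13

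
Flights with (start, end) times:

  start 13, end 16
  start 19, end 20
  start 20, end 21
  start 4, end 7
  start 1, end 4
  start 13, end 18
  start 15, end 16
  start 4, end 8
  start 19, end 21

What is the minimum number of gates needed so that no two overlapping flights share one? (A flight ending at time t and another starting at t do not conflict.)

Count concurrent intervals with a sweep; the peak is the room count.
Events (time:±→running): 1:+→1 4:-→0 4:+→1 4:+→2 7:-→1 8:-→0 13:+→1 13:+→2 15:+→3 … peak 3.

3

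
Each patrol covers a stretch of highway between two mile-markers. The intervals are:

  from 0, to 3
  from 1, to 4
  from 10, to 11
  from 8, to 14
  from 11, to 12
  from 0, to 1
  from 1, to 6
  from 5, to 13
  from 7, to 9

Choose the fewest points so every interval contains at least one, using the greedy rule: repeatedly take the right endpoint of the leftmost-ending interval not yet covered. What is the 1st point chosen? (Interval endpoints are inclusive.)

By right end: [0,1]  [0,3]  [1,4]  [1,6]  [7,9]  [10,11]  [11,12]  [5,13]  [8,14]
[0,1] uncovered → point at 1; [7,9] uncovered → point at 9; [10,11] uncovered → point at 11.
Points: 1, 9, 11 (3 total).

1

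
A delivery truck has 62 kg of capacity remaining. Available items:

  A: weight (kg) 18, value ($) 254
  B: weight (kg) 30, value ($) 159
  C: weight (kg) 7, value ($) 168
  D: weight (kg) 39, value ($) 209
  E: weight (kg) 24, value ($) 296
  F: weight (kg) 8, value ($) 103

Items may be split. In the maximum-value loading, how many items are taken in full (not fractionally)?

Ratios (sorted): C 24.00, A 14.11, F 12.88, E 12.33, D 5.36, B 5.30
take C (7 @ 168); take A (18 @ 254); take F (8 @ 103); take E (24 @ 296); take 5/39 of D → 26.79. Capacity used 62/62.
4 item(s) taken whole; one partial (take 5/39 of D).

4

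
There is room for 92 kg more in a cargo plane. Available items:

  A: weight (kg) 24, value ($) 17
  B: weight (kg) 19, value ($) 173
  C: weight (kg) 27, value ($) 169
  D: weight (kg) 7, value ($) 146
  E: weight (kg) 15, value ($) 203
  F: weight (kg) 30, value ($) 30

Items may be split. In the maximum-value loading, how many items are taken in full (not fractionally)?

Ratios (sorted): D 20.86, E 13.53, B 9.11, C 6.26, F 1.00, A 0.71
take D (7 @ 146); take E (15 @ 203); take B (19 @ 173); take C (27 @ 169); take 24/30 of F → 24.00. Capacity used 92/92.
4 item(s) taken whole; one partial (take 24/30 of F).

4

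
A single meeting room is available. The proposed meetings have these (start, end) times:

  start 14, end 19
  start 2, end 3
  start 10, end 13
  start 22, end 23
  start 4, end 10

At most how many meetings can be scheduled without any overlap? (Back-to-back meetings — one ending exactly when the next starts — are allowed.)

Sorted by end: (2,3)  (4,10)  (10,13)  (14,19)  (22,23)
take (2,3); take (4,10); take (10,13); take (14,19); take (22,23).
Selected 5 meetings.

5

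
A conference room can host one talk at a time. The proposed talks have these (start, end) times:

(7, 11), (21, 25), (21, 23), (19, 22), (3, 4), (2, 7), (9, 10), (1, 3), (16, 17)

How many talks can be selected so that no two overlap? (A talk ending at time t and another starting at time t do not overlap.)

Order by finish time; keep every interval that doesn't clash with the previous kept one.
By end time: (1,3), (3,4), (2,7), (9,10), (7,11), (16,17), (19,22), (21,23), (21,25).
Pick (1,3); next start ≥ 3 → (3,4); next start ≥ 4 → (9,10); next start ≥ 10 → (16,17); next start ≥ 17 → (19,22).
Selected 5 talks.

5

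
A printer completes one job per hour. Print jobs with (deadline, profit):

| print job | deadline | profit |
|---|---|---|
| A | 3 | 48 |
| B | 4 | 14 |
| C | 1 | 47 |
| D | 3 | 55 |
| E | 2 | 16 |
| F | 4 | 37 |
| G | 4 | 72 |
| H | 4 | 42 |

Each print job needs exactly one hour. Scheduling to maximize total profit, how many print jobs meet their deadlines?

4

Take jobs in profit order; each goes to the latest open slot no later than its deadline.
Profit order: G=72 D=55 A=48 C=47 H=42 F=37 E=16 B=14
Assign: G→slot 4, D→slot 3, A→slot 2, C→slot 1, H skipped, F skipped, E skipped, B skipped.
Slots: [1:C] [2:A] [3:D] [4:G]
4 of 8 scheduled.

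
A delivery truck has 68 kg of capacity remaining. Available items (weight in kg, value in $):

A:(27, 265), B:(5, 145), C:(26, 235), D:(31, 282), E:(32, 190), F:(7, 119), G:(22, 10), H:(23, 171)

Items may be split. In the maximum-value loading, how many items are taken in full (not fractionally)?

Sort by value per unit weight and fill in that order.
Order: B (145/5=29.00) > F (119/7=17.00) > A (265/27=9.81) > D (282/31=9.10) > C (235/26=9.04) > H (171/23=7.43) > E (190/32=5.94) > G (10/22=0.45)
Fill: take B (5 @ 145) → take F (7 @ 119) → take A (27 @ 265) → take 29/31 of D → 263.81; 68/68 used.
3 item(s) taken whole; one partial (take 29/31 of D).

3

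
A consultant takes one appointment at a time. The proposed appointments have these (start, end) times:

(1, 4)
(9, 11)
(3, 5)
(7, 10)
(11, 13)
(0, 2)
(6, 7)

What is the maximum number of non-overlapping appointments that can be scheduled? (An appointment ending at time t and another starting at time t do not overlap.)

5

Sorted by end: (0,2)  (1,4)  (3,5)  (6,7)  (7,10)  (9,11)  (11,13)
take (0,2); take (3,5); take (6,7); take (7,10); skip (9,11); take (11,13).
Selected 5 appointments.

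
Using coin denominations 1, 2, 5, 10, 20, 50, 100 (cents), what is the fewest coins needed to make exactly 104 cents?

3

104 = 1×100 + 2×2
Total coins = 1 + 2 = 3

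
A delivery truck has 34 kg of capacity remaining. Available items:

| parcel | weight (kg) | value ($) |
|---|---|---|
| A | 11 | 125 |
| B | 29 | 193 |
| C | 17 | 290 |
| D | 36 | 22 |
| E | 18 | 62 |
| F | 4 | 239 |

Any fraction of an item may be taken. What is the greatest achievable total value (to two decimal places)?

667.31

Order: F (239/4=59.75) > C (290/17=17.06) > A (125/11=11.36) > B (193/29=6.66) > E (62/18=3.44) > D (22/36=0.61)
Fill: take F (4 @ 239) → take C (17 @ 290) → take A (11 @ 125) → take 2/29 of B → 13.31; 34/34 used.
Total value = 667.31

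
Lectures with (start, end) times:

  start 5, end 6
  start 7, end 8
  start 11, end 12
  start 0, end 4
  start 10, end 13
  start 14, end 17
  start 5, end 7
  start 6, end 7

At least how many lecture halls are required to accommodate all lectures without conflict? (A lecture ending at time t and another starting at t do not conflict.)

2

starts: [0, 5, 5, 6, 7, 10, 11, 14]
ends:   [4, 6, 7, 7, 8, 12, 13, 17]
s0→1 e4→0 s5→1 s5→2  — peak 2.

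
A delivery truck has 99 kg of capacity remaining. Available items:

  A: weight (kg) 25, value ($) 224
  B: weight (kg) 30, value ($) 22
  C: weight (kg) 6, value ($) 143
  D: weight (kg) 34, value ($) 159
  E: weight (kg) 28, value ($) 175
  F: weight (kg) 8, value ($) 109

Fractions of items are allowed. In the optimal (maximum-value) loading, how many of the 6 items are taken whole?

Ratios (sorted): C 23.83, F 13.62, A 8.96, E 6.25, D 4.68, B 0.73
take C (6 @ 143); take F (8 @ 109); take A (25 @ 224); take E (28 @ 175); take 32/34 of D → 149.65. Capacity used 99/99.
4 item(s) taken whole; one partial (take 32/34 of D).

4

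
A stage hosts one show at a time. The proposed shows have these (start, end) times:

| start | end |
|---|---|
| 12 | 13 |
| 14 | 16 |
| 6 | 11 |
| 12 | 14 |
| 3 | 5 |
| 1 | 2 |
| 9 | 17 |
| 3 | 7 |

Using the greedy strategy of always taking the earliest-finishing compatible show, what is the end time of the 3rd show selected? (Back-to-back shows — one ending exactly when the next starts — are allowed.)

11

Greedy by earliest finish: after sorting by end time, pick each interval compatible with the last pick.
By end time: (1,2), (3,5), (3,7), (6,11), (12,13), (12,14), (14,16), (9,17).
Pick (1,2); next start ≥ 2 → (3,5); next start ≥ 5 → (6,11); next start ≥ 11 → (12,13); next start ≥ 13 → (14,16).
Selected: (1,2) (3,5) (6,11) (12,13) (14,16)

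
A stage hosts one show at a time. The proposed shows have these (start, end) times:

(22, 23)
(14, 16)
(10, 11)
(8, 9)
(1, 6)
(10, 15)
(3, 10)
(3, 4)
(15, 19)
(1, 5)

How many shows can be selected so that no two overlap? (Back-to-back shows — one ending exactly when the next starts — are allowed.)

By end time: (3,4), (1,5), (1,6), (8,9), (3,10), (10,11), (10,15), (14,16), (15,19), (22,23).
Pick (3,4); next start ≥ 4 → (8,9); next start ≥ 9 → (10,11); next start ≥ 11 → (14,16); next start ≥ 16 → (22,23).
Selected 5 shows.

5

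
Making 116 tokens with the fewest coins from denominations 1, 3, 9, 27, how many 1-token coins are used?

Use the largest denomination that fits, subtract, and repeat.
116 = 4×27 + 2×3 + 2×1
Count of 1: 2

2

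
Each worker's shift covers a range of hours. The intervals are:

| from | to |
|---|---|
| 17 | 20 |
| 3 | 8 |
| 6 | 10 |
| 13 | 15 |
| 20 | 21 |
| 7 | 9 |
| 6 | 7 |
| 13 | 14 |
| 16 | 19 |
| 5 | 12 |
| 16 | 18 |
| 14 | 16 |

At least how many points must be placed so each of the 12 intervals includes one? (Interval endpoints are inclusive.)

Sort by right endpoint; whenever an interval is uncovered, place a point at its right end.
By right end: [6,7]  [3,8]  [7,9]  [6,10]  [5,12]  [13,14]  [13,15]  [14,16]  [16,18]  [16,19]  [17,20]  [20,21]
[6,7] uncovered → point at 7; [13,14] uncovered → point at 14; [16,18] uncovered → point at 18; [20,21] uncovered → point at 21.
Points: 7, 14, 18, 21 (4 total).

4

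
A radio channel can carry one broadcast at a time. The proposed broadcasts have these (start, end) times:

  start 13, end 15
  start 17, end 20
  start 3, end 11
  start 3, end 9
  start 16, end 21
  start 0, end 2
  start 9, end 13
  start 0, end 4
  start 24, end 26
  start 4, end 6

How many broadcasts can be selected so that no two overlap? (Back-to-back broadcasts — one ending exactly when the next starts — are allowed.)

6

Sort by end time and greedily take each interval whose start is ≥ the last chosen end.
Sorted by end: (0,2)  (0,4)  (4,6)  (3,9)  (3,11)  (9,13)  (13,15)  (17,20)  (16,21)  (24,26)
take (0,2); take (4,6); take (9,13); take (13,15); take (17,20); skip (16,21); take (24,26).
Selected 6 broadcasts.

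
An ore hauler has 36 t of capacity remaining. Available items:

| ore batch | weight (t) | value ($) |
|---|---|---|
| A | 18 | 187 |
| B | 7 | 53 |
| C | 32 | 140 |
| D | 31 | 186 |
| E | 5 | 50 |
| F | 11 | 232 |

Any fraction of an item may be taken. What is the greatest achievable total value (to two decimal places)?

Greedy by value/weight ratio, highest first.
Ratios (sorted): F 21.09, A 10.39, E 10.00, B 7.57, D 6.00, C 4.38
take F (11 @ 232); take A (18 @ 187); take E (5 @ 50); take 2/7 of B → 15.14. Capacity used 36/36.
Total value = 484.14

484.14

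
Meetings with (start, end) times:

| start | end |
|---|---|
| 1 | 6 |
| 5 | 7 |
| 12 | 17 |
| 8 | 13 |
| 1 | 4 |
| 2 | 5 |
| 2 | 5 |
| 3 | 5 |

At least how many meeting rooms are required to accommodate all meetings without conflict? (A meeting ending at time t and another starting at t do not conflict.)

5

The answer is the maximum number of intervals overlapping at any instant.
Events (time:±→running): 1:+→1 1:+→2 2:+→3 2:+→4 3:+→5 … peak 5.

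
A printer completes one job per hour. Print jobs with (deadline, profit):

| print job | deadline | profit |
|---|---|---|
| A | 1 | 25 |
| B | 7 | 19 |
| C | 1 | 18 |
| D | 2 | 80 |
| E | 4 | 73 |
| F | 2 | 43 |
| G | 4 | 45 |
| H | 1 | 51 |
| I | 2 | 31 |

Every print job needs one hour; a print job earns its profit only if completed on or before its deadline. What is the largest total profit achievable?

268

By profit: D(d2,80), E(d4,73), H(d1,51), G(d4,45), F(d2,43), I(d2,31), A(d1,25), B(d7,19), C(d1,18)
D→slot 2; E→slot 4; H→slot 1; G→slot 3; F skipped; I skipped; A skipped; B→slot 7; C skipped.
Profit = 51 + 80 + 45 + 73 + 19 = 268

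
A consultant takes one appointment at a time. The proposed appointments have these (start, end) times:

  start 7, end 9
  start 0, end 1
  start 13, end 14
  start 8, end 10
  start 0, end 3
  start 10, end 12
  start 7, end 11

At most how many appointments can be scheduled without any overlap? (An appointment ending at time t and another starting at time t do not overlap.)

Sorted by end: (0,1)  (0,3)  (7,9)  (8,10)  (7,11)  (10,12)  (13,14)
take (0,1); take (7,9); skip (8,10); take (10,12); take (13,14).
Selected 4 appointments.

4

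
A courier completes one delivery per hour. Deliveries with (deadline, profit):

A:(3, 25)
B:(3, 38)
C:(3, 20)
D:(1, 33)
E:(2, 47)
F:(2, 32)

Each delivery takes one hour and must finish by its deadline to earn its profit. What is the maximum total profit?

Take jobs in profit order; each goes to the latest open slot no later than its deadline.
By profit: E(d2,47), B(d3,38), D(d1,33), F(d2,32), A(d3,25), C(d3,20)
E→slot 2; B→slot 3; D→slot 1; F skipped; A skipped; C skipped.
Profit = 33 + 47 + 38 = 118

118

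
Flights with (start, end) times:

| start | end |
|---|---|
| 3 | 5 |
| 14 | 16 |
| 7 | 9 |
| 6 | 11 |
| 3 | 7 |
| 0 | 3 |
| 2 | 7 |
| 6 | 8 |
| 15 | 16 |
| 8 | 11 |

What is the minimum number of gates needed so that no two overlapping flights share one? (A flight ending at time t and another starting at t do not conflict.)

4

Events (time:±→running): 0:+→1 2:+→2 3:-→1 3:+→2 3:+→3 5:-→2 6:+→3 6:+→4 … peak 4.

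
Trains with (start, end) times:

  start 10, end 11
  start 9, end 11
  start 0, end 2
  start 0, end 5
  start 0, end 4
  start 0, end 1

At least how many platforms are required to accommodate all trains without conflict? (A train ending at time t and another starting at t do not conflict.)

4

Count concurrent intervals with a sweep; the peak is the room count.
starts: [0, 0, 0, 0, 9, 10]
ends:   [1, 2, 4, 5, 11, 11]
s0→1 s0→2 s0→3 s0→4  — peak 4.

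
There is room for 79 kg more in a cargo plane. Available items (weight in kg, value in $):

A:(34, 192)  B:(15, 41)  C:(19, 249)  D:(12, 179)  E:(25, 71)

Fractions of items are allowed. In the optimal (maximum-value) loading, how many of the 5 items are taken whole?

Greedy by value/weight ratio, highest first.
Ratios (sorted): D 14.92, C 13.11, A 5.65, E 2.84, B 2.73
take D (12 @ 179); take C (19 @ 249); take A (34 @ 192); take 14/25 of E → 39.76. Capacity used 79/79.
3 item(s) taken whole; one partial (take 14/25 of E).

3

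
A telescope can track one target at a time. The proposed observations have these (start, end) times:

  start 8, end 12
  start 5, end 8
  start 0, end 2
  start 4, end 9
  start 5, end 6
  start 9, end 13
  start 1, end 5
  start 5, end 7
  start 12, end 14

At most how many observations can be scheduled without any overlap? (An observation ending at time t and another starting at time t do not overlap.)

4

Greedy by earliest finish: after sorting by end time, pick each interval compatible with the last pick.
Sorted by end: (0,2)  (1,5)  (5,6)  (5,7)  (5,8)  (4,9)  (8,12)  (9,13)  (12,14)
take (0,2); take (5,6); skip (5,8); take (8,12); take (12,14).
Selected 4 observations.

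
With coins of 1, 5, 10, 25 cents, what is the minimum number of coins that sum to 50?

Greedy: take as many of the largest coin as possible, then repeat with the remainder.
50 − 2×25→0
Total coins = 2 = 2

2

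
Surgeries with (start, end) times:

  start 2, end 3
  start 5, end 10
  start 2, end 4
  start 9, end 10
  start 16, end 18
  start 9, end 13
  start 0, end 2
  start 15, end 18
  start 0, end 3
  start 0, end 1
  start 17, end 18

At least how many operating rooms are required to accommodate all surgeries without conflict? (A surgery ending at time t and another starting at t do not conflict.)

Count concurrent intervals with a sweep; the peak is the room count.
starts: [0, 0, 0, 2, 2, 5, 9, 9, 15, 16, 17]
ends:   [1, 2, 3, 3, 4, 10, 10, 13, 18, 18, 18]
s0→1 s0→2 s0→3  — peak 3.

3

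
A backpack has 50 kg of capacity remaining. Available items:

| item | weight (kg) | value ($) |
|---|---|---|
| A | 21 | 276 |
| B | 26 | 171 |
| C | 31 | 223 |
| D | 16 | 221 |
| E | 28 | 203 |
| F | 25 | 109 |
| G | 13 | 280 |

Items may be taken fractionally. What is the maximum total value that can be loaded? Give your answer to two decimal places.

777.00

Sort by value per unit weight and fill in that order.
Order: G (280/13=21.54) > D (221/16=13.81) > A (276/21=13.14) > E (203/28=7.25) > C (223/31=7.19) > B (171/26=6.58) > F (109/25=4.36)
Fill: take G (13 @ 280) → take D (16 @ 221) → take A (21 @ 276); 50/50 used.
Total value = 777.00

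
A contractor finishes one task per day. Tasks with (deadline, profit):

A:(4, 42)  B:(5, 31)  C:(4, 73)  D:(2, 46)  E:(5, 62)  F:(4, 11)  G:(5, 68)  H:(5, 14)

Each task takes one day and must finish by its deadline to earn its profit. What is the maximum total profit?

Sort by profit descending; place each in the latest free slot ≤ its deadline.
By profit: C(d4,73), G(d5,68), E(d5,62), D(d2,46), A(d4,42), B(d5,31), H(d5,14), F(d4,11)
C→slot 4; G→slot 5; E→slot 3; D→slot 2; A→slot 1; B skipped; H skipped; F skipped.
Profit = 42 + 46 + 62 + 73 + 68 = 291

291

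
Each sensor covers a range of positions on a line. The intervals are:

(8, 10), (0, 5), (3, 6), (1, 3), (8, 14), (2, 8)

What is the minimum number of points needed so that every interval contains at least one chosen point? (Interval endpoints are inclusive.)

Sort by right endpoint; whenever an interval is uncovered, place a point at its right end.
Sorted: [1,3] [0,5] [3,6] [2,8] [8,10] [8,14]
{[1,3],[0,5],[3,6],[2,8]} hit by 3; {[8,10],[8,14]} hit by 10.
Points: 3, 10 (2 total).

2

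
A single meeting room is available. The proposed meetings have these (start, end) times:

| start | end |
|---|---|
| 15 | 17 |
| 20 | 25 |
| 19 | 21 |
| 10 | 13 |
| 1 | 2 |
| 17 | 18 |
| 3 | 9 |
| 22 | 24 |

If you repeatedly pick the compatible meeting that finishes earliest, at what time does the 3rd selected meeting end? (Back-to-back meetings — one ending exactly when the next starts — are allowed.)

13

Greedy by earliest finish: after sorting by end time, pick each interval compatible with the last pick.
Sorted by end: (1,2)  (3,9)  (10,13)  (15,17)  (17,18)  (19,21)  (22,24)  (20,25)
take (1,2); take (3,9); take (10,13); take (15,17); take (17,18); take (19,21); take (22,24).
Selected: (1,2) (3,9) (10,13) (15,17) (17,18) (19,21) (22,24)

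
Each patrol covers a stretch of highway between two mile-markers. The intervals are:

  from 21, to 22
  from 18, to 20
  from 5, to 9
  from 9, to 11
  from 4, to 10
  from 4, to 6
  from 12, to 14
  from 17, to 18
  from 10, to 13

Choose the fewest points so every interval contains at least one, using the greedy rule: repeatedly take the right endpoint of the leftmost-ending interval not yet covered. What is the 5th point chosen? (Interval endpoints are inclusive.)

22

Process intervals by earliest right end; each time one isn't hit yet, stab at its right endpoint.
Sorted: [4,6] [5,9] [4,10] [9,11] [10,13] [12,14] [17,18] [18,20] [21,22]
{[4,6],[5,9],[4,10]} hit by 6; {[9,11],[10,13]} hit by 11; {[12,14]} hit by 14; {[17,18],[18,20]} hit by 18; {[21,22]} hit by 22.
Points: 6, 11, 14, 18, 22 (5 total).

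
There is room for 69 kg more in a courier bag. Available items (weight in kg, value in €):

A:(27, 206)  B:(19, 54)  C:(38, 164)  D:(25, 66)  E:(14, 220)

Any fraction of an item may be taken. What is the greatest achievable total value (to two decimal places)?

Sort by value per unit weight and fill in that order.
Ratios (sorted): E 15.71, A 7.63, C 4.32, B 2.84, D 2.64
take E (14 @ 220); take A (27 @ 206); take 28/38 of C → 120.84. Capacity used 69/69.
Total value = 546.84

546.84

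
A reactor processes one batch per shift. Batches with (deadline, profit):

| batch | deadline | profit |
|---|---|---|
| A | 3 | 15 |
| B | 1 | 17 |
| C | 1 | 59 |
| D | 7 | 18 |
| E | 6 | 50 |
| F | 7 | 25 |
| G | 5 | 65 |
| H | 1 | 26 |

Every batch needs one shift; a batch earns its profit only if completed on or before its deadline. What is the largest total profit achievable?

232

Take jobs in profit order; each goes to the latest open slot no later than its deadline.
By profit: G(d5,65), C(d1,59), E(d6,50), H(d1,26), F(d7,25), D(d7,18), B(d1,17), A(d3,15)
G→slot 5; C→slot 1; E→slot 6; H skipped; F→slot 7; D→slot 4; B skipped; A→slot 3.
Profit = 59 + 15 + 18 + 65 + 50 + 25 = 232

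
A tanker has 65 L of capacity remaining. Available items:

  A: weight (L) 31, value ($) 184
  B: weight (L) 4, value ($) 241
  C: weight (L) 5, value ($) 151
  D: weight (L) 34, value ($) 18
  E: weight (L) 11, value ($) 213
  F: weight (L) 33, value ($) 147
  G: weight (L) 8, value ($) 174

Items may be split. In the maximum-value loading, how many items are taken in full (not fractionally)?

5

Ratios (sorted): B 60.25, C 30.20, G 21.75, E 19.36, A 5.94, F 4.45, D 0.53
take B (4 @ 241); take C (5 @ 151); take G (8 @ 174); take E (11 @ 213); take A (31 @ 184); take 6/33 of F → 26.73. Capacity used 65/65.
5 item(s) taken whole; one partial (take 6/33 of F).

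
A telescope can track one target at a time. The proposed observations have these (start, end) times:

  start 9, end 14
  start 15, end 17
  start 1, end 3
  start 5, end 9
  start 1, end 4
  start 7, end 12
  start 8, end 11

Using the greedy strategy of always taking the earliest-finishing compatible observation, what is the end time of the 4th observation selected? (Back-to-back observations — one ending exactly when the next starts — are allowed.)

Greedy by earliest finish: after sorting by end time, pick each interval compatible with the last pick.
Sorted by end: (1,3)  (1,4)  (5,9)  (8,11)  (7,12)  (9,14)  (15,17)
take (1,3); take (5,9); skip (7,12); take (9,14); take (15,17).
Selected: (1,3) (5,9) (9,14) (15,17)

17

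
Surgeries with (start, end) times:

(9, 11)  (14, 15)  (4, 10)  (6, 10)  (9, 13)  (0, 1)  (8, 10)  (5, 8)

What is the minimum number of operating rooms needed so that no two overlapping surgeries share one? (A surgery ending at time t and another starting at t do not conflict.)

5

Events (time:±→running): 0:+→1 1:-→0 4:+→1 5:+→2 6:+→3 8:-→2 8:+→3 9:+→4 9:+→5 … peak 5.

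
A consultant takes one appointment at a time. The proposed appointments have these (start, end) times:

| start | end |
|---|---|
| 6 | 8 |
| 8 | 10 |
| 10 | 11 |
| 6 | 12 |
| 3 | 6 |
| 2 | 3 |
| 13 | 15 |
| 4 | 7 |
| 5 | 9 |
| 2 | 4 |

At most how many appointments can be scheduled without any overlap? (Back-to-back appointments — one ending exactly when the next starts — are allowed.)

Greedy by earliest finish: after sorting by end time, pick each interval compatible with the last pick.
By end time: (2,3), (2,4), (3,6), (4,7), (6,8), (5,9), (8,10), (10,11), (6,12), (13,15).
Pick (2,3); next start ≥ 3 → (3,6); next start ≥ 6 → (6,8); next start ≥ 8 → (8,10); next start ≥ 10 → (10,11); next start ≥ 11 → (13,15).
Selected 6 appointments.

6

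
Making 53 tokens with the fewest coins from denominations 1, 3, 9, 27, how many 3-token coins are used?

2

Greedy: take as many of the largest coin as possible, then repeat with the remainder.
53 = 1×27 + 2×9 + 2×3 + 2×1
Count of 3: 2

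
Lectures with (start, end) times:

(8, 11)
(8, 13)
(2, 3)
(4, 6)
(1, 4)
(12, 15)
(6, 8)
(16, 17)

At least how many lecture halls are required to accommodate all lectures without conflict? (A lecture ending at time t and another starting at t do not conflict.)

2

The answer is the maximum number of intervals overlapping at any instant.
Events (time:±→running): 1:+→1 2:+→2 … peak 2.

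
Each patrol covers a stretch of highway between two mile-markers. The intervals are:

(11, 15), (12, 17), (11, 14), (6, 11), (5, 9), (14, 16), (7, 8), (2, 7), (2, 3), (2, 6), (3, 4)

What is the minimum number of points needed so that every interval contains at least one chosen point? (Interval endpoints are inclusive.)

3

Process intervals by earliest right end; each time one isn't hit yet, stab at its right endpoint.
By right end: [2,3]  [3,4]  [2,6]  [2,7]  [7,8]  [5,9]  [6,11]  [11,14]  [11,15]  [14,16]  [12,17]
[2,3] uncovered → point at 3; [7,8] uncovered → point at 8; [11,14] uncovered → point at 14.
Points: 3, 8, 14 (3 total).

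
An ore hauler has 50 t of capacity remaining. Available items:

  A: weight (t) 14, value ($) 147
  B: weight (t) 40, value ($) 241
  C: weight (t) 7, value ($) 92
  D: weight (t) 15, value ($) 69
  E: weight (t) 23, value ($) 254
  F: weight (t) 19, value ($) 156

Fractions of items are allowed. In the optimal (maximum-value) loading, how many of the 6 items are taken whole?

3

Order: C (92/7=13.14) > E (254/23=11.04) > A (147/14=10.50) > F (156/19=8.21) > B (241/40=6.03) > D (69/15=4.60)
Fill: take C (7 @ 92) → take E (23 @ 254) → take A (14 @ 147) → take 6/19 of F → 49.26; 50/50 used.
3 item(s) taken whole; one partial (take 6/19 of F).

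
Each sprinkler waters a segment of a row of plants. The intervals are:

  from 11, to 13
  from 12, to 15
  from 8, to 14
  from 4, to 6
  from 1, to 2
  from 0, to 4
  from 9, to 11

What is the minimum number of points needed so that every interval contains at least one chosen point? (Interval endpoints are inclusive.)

By right end: [1,2]  [0,4]  [4,6]  [9,11]  [11,13]  [8,14]  [12,15]
[1,2] uncovered → point at 2; [4,6] uncovered → point at 6; [9,11] uncovered → point at 11; [12,15] uncovered → point at 15.
Points: 2, 6, 11, 15 (4 total).

4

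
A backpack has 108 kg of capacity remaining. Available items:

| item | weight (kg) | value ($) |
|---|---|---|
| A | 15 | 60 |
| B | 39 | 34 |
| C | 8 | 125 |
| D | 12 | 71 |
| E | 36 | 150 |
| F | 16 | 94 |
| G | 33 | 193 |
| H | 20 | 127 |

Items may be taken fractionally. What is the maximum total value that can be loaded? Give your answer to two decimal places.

689.17

Sort by value per unit weight and fill in that order.
Ratios (sorted): C 15.62, H 6.35, D 5.92, F 5.88, G 5.85, E 4.17, A 4.00, B 0.87
take C (8 @ 125); take H (20 @ 127); take D (12 @ 71); take F (16 @ 94); take G (33 @ 193); take 19/36 of E → 79.17. Capacity used 108/108.
Total value = 689.17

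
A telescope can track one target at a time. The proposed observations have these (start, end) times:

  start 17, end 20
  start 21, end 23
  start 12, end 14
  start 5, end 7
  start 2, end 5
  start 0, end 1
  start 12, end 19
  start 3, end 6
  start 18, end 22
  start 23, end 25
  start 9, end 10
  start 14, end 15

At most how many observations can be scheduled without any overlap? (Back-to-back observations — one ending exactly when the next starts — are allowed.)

9

Sorted by end: (0,1)  (2,5)  (3,6)  (5,7)  (9,10)  (12,14)  (14,15)  (12,19)  (17,20)  (18,22)  (21,23)  (23,25)
take (0,1); take (2,5); skip (3,6); take (5,7); take (9,10); take (12,14); take (14,15); take (17,20); take (21,23); take (23,25).
Selected 9 observations.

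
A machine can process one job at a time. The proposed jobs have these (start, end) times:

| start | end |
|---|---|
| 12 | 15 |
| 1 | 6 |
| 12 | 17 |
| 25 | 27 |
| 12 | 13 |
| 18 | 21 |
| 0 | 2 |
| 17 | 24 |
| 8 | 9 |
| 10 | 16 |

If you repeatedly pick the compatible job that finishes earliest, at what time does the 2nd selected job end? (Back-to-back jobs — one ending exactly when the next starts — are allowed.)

9

Sorted by end: (0,2)  (1,6)  (8,9)  (12,13)  (12,15)  (10,16)  (12,17)  (18,21)  (17,24)  (25,27)
take (0,2); take (8,9); take (12,13); skip (12,17); take (18,21); take (25,27).
Selected: (0,2) (8,9) (12,13) (18,21) (25,27)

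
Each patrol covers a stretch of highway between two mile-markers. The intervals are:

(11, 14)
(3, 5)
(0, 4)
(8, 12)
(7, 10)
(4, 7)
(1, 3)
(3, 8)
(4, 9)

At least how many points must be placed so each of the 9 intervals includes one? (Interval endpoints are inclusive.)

Process intervals by earliest right end; each time one isn't hit yet, stab at its right endpoint.
By right end: [1,3]  [0,4]  [3,5]  [4,7]  [3,8]  [4,9]  [7,10]  [8,12]  [11,14]
[1,3] uncovered → point at 3; [4,7] uncovered → point at 7; [8,12] uncovered → point at 12.
Points: 3, 7, 12 (3 total).

3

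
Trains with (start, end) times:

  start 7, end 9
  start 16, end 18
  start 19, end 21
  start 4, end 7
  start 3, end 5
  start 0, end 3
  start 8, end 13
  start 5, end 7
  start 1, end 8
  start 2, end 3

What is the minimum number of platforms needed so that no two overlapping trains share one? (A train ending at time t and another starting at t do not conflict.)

The answer is the maximum number of intervals overlapping at any instant.
starts: [0, 1, 2, 3, 4, 5, 7, 8, 16, 19]
ends:   [3, 3, 5, 7, 7, 8, 9, 13, 18, 21]
s0→1 s1→2 s2→3  — peak 3.

3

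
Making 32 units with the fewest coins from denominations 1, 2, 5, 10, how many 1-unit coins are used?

0

32 − 3×10→2 − 1×2→0
Count of 1: 0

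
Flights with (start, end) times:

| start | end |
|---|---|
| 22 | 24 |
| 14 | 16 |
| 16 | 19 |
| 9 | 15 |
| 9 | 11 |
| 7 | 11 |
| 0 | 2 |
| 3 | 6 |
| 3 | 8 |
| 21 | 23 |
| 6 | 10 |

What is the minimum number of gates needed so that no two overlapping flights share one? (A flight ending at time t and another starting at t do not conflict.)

4

Count concurrent intervals with a sweep; the peak is the room count.
starts: [0, 3, 3, 6, 7, 9, 9, 14, 16, 21, 22]
ends:   [2, 6, 8, 10, 11, 11, 15, 16, 19, 23, 24]
s0→1 e2→0 s3→1 s3→2 e6→1 s6→2 s7→3 e8→2 s9→3 s9→4  — peak 4.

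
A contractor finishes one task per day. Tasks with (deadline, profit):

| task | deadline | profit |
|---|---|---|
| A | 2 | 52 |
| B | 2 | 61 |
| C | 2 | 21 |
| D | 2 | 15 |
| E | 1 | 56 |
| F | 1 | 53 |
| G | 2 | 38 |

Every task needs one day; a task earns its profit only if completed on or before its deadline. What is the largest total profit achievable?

117

Profit order: B=61 E=56 F=53 A=52 G=38 C=21 D=15
Assign: B→slot 2, E→slot 1, F skipped, A skipped, G skipped, C skipped, D skipped.
Slots: [1:E] [2:B]
Profit = 56 + 61 = 117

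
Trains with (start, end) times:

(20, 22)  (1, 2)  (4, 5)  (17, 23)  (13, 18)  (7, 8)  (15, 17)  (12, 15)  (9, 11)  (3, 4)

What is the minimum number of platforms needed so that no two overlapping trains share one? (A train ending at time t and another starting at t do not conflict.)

The answer is the maximum number of intervals overlapping at any instant.
starts: [1, 3, 4, 7, 9, 12, 13, 15, 17, 20]
ends:   [2, 4, 5, 8, 11, 15, 17, 18, 22, 23]
s1→1 e2→0 s3→1 e4→0 s4→1 e5→0 s7→1 e8→0 s9→1 e11→0 s12→1 s13→2  — peak 2.

2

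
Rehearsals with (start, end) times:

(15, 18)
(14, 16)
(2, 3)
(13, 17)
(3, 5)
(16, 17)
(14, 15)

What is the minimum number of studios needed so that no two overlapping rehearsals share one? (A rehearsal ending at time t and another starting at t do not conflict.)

3

The answer is the maximum number of intervals overlapping at any instant.
Events (time:±→running): 2:+→1 3:-→0 3:+→1 5:-→0 13:+→1 14:+→2 14:+→3 … peak 3.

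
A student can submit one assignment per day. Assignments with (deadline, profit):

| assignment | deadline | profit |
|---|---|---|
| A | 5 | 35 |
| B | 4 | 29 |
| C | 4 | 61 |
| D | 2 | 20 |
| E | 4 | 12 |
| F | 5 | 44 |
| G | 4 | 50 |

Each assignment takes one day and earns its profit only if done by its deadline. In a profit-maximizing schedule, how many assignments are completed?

By profit: C(d4,61), G(d4,50), F(d5,44), A(d5,35), B(d4,29), D(d2,20), E(d4,12)
C→slot 4; G→slot 3; F→slot 5; A→slot 2; B→slot 1; D skipped; E skipped.
5 of 7 scheduled.

5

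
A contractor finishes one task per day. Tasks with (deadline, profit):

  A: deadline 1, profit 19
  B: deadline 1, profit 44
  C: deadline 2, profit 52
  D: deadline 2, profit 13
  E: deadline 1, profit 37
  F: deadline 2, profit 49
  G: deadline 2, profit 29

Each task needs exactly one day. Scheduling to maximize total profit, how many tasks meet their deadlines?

2

Take jobs in profit order; each goes to the latest open slot no later than its deadline.
Profit order: C=52 F=49 B=44 E=37 G=29 A=19 D=13
Assign: C→slot 2, F→slot 1, B skipped, E skipped, G skipped, A skipped, D skipped.
Slots: [1:F] [2:C]
2 of 7 scheduled.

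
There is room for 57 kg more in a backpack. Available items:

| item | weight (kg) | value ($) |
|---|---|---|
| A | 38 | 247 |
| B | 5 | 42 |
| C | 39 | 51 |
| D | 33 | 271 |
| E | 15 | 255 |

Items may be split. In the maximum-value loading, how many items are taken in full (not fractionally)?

3

Ratios (sorted): E 17.00, B 8.40, D 8.21, A 6.50, C 1.31
take E (15 @ 255); take B (5 @ 42); take D (33 @ 271); take 4/38 of A → 26.00. Capacity used 57/57.
3 item(s) taken whole; one partial (take 4/38 of A).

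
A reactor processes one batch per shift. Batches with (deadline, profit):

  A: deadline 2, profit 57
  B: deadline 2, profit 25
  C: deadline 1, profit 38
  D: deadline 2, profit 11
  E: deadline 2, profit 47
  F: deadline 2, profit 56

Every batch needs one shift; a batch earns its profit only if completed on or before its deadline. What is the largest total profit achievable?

113

Take jobs in profit order; each goes to the latest open slot no later than its deadline.
By profit: A(d2,57), F(d2,56), E(d2,47), C(d1,38), B(d2,25), D(d2,11)
A→slot 2; F→slot 1; E skipped; C skipped; B skipped; D skipped.
Profit = 56 + 57 = 113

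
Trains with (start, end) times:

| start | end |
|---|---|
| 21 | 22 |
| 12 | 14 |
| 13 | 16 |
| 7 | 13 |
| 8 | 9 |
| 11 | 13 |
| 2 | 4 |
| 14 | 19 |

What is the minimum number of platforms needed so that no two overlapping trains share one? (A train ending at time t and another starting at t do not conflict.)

The answer is the maximum number of intervals overlapping at any instant.
starts: [2, 7, 8, 11, 12, 13, 14, 21]
ends:   [4, 9, 13, 13, 14, 16, 19, 22]
s2→1 e4→0 s7→1 s8→2 e9→1 s11→2 s12→3  — peak 3.

3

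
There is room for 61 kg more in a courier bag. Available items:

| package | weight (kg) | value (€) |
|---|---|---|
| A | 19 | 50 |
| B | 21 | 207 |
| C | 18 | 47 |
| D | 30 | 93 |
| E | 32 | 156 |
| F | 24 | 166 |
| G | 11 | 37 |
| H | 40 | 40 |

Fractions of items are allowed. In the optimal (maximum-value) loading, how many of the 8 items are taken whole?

Greedy by value/weight ratio, highest first.
Ratios (sorted): B 9.86, F 6.92, E 4.88, G 3.36, D 3.10, A 2.63, C 2.61, H 1.00
take B (21 @ 207); take F (24 @ 166); take 16/32 of E → 78.00. Capacity used 61/61.
2 item(s) taken whole; one partial (take 16/32 of E).

2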